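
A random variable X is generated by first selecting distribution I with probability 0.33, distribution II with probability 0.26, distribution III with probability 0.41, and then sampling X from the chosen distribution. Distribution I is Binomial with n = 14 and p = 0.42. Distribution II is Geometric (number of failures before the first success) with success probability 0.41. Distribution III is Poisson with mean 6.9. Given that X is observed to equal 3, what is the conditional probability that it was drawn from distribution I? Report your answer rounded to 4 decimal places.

0.3331

Likelihoods P(X=3 | ·): I: 0.0673841; II: 0.0842054; III: 0.0551778.
Posterior ∝ prior × likelihood. Numerator for I: 0.33·0.0673841 = 0.0222367.
Normalizing constant: 0.33·0.0673841 + 0.26·0.0842054 + 0.41·0.0551778 = 0.066753.
P(I | observation) = 0.0222367 / 0.066753 = 0.33312.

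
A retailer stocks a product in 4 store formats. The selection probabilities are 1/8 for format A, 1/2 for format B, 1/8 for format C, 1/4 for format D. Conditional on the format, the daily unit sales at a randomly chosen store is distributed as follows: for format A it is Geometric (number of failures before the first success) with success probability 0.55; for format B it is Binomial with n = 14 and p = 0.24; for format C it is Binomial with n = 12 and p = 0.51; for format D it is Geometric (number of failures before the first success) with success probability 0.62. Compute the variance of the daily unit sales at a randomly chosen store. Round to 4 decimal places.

Per component, A: μ=0.818182, E[X²]=2.15702; B: μ=3.36, E[X²]=13.8432; C: μ=6.12, E[X²]=40.4532; D: μ=0.612903, E[X²]=1.3642.
E[X] = 0.125·0.818182 + 0.5·3.36 + 0.125·6.12 + 0.25·0.612903 = 2.7005.
E[X²] = 0.125·2.15702 + 0.5·13.8432 + 0.125·40.4532 + 0.25·1.3642 = 12.5889.
Var(X) = E[X²] − (E[X])² = 12.5889 − 7.29269 = 5.29624.

5.2962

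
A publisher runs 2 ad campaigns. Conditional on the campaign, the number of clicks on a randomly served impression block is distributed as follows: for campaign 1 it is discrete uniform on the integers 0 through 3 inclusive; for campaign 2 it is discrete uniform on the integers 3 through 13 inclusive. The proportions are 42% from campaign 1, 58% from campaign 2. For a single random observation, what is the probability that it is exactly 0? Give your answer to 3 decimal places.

Conditional on each campaign, P(X = 0): 1: 0.25; 2: 0.
By total probability, P(X = 0) = 0.42·0.25 + 0.58·0 = 0.105.

0.105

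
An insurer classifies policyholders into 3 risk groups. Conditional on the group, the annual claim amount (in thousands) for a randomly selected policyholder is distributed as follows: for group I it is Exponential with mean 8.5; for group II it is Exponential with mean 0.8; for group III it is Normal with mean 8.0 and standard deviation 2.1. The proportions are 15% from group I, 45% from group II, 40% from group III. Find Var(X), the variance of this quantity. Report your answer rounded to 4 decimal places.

Per component, I: μ=8.5, E[X²]=144.5; II: μ=0.8, E[X²]=1.28; III: μ=8, E[X²]=68.41.
E[X] = 0.15·8.5 + 0.45·0.8 + 0.4·8 = 4.835.
E[X²] = 0.15·144.5 + 0.45·1.28 + 0.4·68.41 = 49.615.
Var(X) = E[X²] − (E[X])² = 49.615 − 23.3772 = 26.2378.

26.2378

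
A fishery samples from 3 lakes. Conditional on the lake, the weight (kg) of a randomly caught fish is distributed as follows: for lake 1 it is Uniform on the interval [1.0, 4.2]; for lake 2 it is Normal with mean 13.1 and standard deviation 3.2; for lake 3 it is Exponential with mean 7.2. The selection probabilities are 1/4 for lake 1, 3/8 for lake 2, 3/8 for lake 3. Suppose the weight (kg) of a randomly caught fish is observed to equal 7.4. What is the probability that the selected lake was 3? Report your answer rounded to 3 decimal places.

Likelihoods f(7.4 | ·): 1: 0; 2: 0.0255143; 3: 0.0496946.
Posterior ∝ prior × likelihood. Numerator for 3: 0.375·0.0496946 = 0.0186355.
Normalizing constant: 0.25·0 + 0.375·0.0255143 + 0.375·0.0496946 = 0.0282034.
P(3 | observation) = 0.0186355 / 0.0282034 = 0.660754.

0.661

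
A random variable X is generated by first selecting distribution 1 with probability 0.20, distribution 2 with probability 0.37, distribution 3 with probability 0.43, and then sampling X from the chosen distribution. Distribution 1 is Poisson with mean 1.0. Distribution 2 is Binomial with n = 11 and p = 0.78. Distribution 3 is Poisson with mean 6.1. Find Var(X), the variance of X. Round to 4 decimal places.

Per component, 1: μ=1, E[X²]=2; 2: μ=8.58, E[X²]=75.504; 3: μ=6.1, E[X²]=43.31.
E[X] = 0.2·1 + 0.37·8.58 + 0.43·6.1 = 5.9976.
E[X²] = 0.2·2 + 0.37·75.504 + 0.43·43.31 = 46.9598.
Var(X) = E[X²] − (E[X])² = 46.9598 − 35.9712 = 10.9886.

10.9886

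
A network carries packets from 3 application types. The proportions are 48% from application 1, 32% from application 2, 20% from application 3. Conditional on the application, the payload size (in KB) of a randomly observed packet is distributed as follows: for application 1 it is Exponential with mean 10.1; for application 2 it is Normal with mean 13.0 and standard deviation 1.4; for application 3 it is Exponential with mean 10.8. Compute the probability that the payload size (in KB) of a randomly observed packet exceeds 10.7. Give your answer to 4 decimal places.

Conditional on each application, P(X > 10.7): 1: 0.346662; 2: 0.949794; 3: 0.371302.
By total probability, P(X > 10.7) = 0.48·0.346662 + 0.32·0.949794 + 0.2·0.371302 = 0.544592.

0.5446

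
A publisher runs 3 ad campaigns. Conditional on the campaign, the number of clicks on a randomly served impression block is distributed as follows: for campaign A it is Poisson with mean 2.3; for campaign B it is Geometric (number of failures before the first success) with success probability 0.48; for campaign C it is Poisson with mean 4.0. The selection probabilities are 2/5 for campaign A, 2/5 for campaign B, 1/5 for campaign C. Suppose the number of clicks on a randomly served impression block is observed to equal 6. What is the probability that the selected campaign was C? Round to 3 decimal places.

Likelihoods P(X=6 | ·): A: 0.0206138; B: 0.00948989; C: 0.104196.
Posterior ∝ prior × likelihood. Numerator for C: 0.2·0.104196 = 0.0208391.
Normalizing constant: 0.4·0.0206138 + 0.4·0.00948989 + 0.2·0.104196 = 0.0328806.
P(C | observation) = 0.0208391 / 0.0328806 = 0.633782.

0.634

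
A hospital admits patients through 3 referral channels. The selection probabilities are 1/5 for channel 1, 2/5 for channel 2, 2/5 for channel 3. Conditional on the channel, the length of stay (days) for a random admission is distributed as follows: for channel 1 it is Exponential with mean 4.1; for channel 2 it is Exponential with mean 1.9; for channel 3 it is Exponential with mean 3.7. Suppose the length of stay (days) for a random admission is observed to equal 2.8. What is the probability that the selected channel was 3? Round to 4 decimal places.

0.4104

Likelihoods f(2.8 | ·): 1: 0.123204; 2: 0.120568; 3: 0.126807.
Posterior ∝ prior × likelihood. Numerator for 3: 0.4·0.126807 = 0.0507228.
Normalizing constant: 0.2·0.123204 + 0.4·0.120568 + 0.4·0.126807 = 0.123591.
P(3 | observation) = 0.0507228 / 0.123591 = 0.410409.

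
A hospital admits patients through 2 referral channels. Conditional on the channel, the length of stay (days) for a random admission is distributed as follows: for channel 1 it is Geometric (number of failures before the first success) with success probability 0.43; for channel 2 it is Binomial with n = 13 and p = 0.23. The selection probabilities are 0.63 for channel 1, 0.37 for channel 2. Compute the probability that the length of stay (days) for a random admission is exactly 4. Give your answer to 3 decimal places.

0.099

Conditional on each channel, P(X = 4): 1: 0.0453908; 2: 0.190386.
By total probability, P(X = 4) = 0.63·0.0453908 + 0.37·0.190386 = 0.0990388.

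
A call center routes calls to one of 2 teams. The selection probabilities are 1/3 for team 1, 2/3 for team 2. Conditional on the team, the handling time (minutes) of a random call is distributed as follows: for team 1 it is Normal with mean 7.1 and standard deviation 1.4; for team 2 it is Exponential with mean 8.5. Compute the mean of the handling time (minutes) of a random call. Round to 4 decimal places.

Component means — 1: 7.1; 2: 8.5.
E[X] = 0.333333·7.1 + 0.666667·8.5 = 8.03333.

8.0333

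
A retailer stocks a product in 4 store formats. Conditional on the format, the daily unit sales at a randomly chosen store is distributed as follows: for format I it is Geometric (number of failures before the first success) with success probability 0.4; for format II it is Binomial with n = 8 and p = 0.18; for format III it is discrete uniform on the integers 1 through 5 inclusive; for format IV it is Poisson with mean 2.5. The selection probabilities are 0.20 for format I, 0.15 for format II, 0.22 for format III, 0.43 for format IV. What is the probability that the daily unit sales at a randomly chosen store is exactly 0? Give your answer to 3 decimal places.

Conditional on each format, P(X = 0): I: 0.4; II: 0.204414; III: 0; IV: 0.082085.
By total probability, P(X = 0) = 0.2·0.4 + 0.15·0.204414 + 0.22·0 + 0.43·0.082085 = 0.145959.

0.146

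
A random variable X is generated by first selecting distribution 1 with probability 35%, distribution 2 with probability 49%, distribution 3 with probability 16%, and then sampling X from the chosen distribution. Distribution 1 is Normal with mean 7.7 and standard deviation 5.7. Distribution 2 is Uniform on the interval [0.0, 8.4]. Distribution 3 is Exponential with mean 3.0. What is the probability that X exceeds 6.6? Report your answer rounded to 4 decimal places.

Conditional on each component, P(X > 6.6): 1: 0.576514; 2: 0.214286; 3: 0.110803.
By total probability, P(X > 6.6) = 0.35·0.576514 + 0.49·0.214286 + 0.16·0.110803 = 0.324508.

0.3245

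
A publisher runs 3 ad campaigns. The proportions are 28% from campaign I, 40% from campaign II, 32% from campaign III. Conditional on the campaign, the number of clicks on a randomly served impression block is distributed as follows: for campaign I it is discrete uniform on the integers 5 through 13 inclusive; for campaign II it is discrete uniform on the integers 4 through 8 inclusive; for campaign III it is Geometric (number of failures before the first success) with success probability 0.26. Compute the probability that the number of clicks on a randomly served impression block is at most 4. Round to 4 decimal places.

0.3290

Conditional on each campaign, P(X ≤ 4): I: 0; II: 0.2; III: 0.778099.
By total probability, P(X ≤ 4) = 0.28·0 + 0.4·0.2 + 0.32·0.778099 = 0.328992.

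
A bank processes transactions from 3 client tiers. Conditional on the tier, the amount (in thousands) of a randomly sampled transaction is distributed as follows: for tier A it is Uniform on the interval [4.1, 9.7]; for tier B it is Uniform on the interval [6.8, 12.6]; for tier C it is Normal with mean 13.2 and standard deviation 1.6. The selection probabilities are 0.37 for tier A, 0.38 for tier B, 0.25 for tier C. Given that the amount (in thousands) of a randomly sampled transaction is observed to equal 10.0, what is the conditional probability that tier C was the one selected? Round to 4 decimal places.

0.1141

Likelihoods f(10.0 | ·): A: 0; B: 0.172414; C: 0.0337444.
Posterior ∝ prior × likelihood. Numerator for C: 0.25·0.0337444 = 0.00843609.
Normalizing constant: 0.37·0 + 0.38·0.172414 + 0.25·0.0337444 = 0.0739533.
P(C | observation) = 0.00843609 / 0.0739533 = 0.114073.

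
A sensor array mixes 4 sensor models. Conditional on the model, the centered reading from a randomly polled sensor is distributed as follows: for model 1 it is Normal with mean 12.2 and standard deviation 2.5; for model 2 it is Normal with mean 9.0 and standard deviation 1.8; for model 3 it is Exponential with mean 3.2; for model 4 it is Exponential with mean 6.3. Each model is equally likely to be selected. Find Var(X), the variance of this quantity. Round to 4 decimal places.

Per component, 1: μ=12.2, E[X²]=155.09; 2: μ=9, E[X²]=84.24; 3: μ=3.2, E[X²]=20.48; 4: μ=6.3, E[X²]=79.38.
E[X] = 0.25·12.2 + 0.25·9 + 0.25·3.2 + 0.25·6.3 = 7.675.
E[X²] = 0.25·155.09 + 0.25·84.24 + 0.25·20.48 + 0.25·79.38 = 84.7975.
Var(X) = E[X²] − (E[X])² = 84.7975 − 58.9056 = 25.8919.

25.8919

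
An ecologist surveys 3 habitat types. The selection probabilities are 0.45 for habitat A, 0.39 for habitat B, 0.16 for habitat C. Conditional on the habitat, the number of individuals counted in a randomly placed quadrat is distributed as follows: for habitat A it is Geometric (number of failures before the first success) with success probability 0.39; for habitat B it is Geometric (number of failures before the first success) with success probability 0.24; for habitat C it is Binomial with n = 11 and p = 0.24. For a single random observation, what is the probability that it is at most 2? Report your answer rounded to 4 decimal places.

0.6445

Conditional on each habitat, P(X ≤ 2): A: 0.773019; B: 0.561024; C: 0.486565.
By total probability, P(X ≤ 2) = 0.45·0.773019 + 0.39·0.561024 + 0.16·0.486565 = 0.644508.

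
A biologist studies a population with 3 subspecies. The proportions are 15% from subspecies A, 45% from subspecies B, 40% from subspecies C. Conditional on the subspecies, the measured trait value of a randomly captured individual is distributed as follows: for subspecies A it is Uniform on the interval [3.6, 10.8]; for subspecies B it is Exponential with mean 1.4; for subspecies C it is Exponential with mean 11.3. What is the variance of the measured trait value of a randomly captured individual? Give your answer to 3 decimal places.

73.527

Per component, A: μ=7.2, E[X²]=56.16; B: μ=1.4, E[X²]=3.92; C: μ=11.3, E[X²]=255.38.
E[X] = 0.15·7.2 + 0.45·1.4 + 0.4·11.3 = 6.23.
E[X²] = 0.15·56.16 + 0.45·3.92 + 0.4·255.38 = 112.34.
Var(X) = E[X²] − (E[X])² = 112.34 − 38.8129 = 73.5271.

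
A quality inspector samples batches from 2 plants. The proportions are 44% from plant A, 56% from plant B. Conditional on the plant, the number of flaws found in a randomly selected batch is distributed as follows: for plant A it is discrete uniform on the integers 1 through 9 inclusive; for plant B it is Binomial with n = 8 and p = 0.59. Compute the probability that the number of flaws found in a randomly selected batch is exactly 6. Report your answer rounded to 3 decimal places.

0.160

Conditional on each plant, P(X = 6): A: 0.111111; B: 0.198535.
By total probability, P(X = 6) = 0.44·0.111111 + 0.56·0.198535 = 0.160069.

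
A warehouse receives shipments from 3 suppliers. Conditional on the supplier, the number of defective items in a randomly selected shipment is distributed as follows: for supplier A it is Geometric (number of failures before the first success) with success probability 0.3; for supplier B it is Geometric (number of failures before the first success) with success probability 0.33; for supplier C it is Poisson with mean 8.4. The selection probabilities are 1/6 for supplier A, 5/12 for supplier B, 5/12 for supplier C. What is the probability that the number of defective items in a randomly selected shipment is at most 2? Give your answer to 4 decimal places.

0.4050

Conditional on each supplier, P(X ≤ 2): A: 0.657; B: 0.699237; C: 0.0100471.
By total probability, P(X ≤ 2) = 0.166667·0.657 + 0.416667·0.699237 + 0.416667·0.0100471 = 0.405035.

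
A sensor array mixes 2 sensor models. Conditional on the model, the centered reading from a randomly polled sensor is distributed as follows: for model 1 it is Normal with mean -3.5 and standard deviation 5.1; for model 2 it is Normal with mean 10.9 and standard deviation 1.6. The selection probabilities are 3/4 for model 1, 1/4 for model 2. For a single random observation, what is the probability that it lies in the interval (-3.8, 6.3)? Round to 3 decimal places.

0.373

Conditional on each model, P(-3.8 < X < 6.3): 1: 0.496124; 2: 0.00202014.
By total probability, P(-3.8 < X < 6.3) = 0.75·0.496124 + 0.25·0.00202014 = 0.372598.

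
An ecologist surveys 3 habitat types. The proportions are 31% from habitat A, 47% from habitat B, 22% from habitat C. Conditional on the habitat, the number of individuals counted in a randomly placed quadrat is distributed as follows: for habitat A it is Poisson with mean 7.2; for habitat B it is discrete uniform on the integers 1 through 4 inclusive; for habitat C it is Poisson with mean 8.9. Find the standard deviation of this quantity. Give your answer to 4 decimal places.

3.5254

Per component, A: μ=7.2, E[X²]=59.04; B: μ=2.5, E[X²]=7.5; C: μ=8.9, E[X²]=88.11.
E[X] = 0.31·7.2 + 0.47·2.5 + 0.22·8.9 = 5.365.
E[X²] = 0.31·59.04 + 0.47·7.5 + 0.22·88.11 = 41.2116.
Var(X) = E[X²] − (E[X])² = 41.2116 − 28.7832 = 12.4284.
SD(X) = √12.4284 = 3.52539.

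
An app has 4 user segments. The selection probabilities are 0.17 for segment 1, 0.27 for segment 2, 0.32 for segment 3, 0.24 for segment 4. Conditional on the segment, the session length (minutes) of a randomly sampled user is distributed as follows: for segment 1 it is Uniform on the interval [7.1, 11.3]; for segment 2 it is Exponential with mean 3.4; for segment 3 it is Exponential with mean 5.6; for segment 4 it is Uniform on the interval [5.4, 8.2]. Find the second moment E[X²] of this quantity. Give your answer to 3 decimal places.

52.206

For each component E[X²] = Var + (mean)², giving 1: 86.11; 2: 23.12; 3: 62.72; 4: 46.8933.
Overall E[X²] = 0.17·86.11 + 0.27·23.12 + 0.32·62.72 + 0.24·46.8933 = 52.2059.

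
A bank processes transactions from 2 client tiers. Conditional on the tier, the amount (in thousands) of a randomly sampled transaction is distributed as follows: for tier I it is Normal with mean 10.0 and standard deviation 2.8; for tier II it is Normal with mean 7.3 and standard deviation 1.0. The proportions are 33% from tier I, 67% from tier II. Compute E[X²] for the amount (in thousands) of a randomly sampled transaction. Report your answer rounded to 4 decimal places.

71.9615

For each component E[X²] = Var + (mean)², giving I: 107.84; II: 54.29.
Overall E[X²] = 0.33·107.84 + 0.67·54.29 = 71.9615.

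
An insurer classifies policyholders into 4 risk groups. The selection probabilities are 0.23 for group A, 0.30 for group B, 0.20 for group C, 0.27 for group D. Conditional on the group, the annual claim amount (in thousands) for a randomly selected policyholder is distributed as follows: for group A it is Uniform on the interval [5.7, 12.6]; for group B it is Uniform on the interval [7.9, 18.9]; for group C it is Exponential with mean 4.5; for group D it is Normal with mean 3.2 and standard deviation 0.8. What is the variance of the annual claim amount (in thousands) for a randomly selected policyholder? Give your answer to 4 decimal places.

Per component, A: μ=9.15, E[X²]=87.69; B: μ=13.4, E[X²]=189.643; C: μ=4.5, E[X²]=40.5; D: μ=3.2, E[X²]=10.88.
E[X] = 0.23·9.15 + 0.3·13.4 + 0.2·4.5 + 0.27·3.2 = 7.8885.
E[X²] = 0.23·87.69 + 0.3·189.643 + 0.2·40.5 + 0.27·10.88 = 88.0993.
Var(X) = E[X²] − (E[X])² = 88.0993 − 62.2284 = 25.8709.

25.8709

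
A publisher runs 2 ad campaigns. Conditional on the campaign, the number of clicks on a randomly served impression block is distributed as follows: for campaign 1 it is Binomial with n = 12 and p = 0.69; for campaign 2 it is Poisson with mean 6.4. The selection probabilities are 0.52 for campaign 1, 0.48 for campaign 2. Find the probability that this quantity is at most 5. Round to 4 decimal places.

0.2080

Conditional on each campaign, P(X ≤ 5): 1: 0.0458401; 2: 0.383744.
By total probability, P(X ≤ 5) = 0.52·0.0458401 + 0.48·0.383744 = 0.208034.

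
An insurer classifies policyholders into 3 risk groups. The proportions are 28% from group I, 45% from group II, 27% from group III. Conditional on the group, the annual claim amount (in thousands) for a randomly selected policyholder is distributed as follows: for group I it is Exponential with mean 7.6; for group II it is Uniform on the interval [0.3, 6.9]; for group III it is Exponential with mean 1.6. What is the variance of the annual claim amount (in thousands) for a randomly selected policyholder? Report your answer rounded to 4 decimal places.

23.7211

Per component, I: μ=7.6, E[X²]=115.52; II: μ=3.6, E[X²]=16.59; III: μ=1.6, E[X²]=5.12.
E[X] = 0.28·7.6 + 0.45·3.6 + 0.27·1.6 = 4.18.
E[X²] = 0.28·115.52 + 0.45·16.59 + 0.27·5.12 = 41.1935.
Var(X) = E[X²] − (E[X])² = 41.1935 − 17.4724 = 23.7211.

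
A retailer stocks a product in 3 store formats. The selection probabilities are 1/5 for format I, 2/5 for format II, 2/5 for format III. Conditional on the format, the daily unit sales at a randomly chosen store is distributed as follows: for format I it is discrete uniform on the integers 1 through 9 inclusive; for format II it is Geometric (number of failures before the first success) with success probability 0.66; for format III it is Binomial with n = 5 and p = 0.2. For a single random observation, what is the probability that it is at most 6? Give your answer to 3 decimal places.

0.933

Conditional on each format, P(X ≤ 6): I: 0.666667; II: 0.999475; III: 1.
By total probability, P(X ≤ 6) = 0.2·0.666667 + 0.4·0.999475 + 0.4·1 = 0.933123.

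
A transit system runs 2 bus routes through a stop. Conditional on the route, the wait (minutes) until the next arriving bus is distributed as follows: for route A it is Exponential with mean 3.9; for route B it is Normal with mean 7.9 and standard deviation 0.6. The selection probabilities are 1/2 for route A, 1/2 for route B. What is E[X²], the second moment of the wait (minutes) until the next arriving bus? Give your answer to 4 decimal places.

46.5950

For each component E[X²] = Var + (mean)², giving A: 30.42; B: 62.77.
Overall E[X²] = 0.5·30.42 + 0.5·62.77 = 46.595.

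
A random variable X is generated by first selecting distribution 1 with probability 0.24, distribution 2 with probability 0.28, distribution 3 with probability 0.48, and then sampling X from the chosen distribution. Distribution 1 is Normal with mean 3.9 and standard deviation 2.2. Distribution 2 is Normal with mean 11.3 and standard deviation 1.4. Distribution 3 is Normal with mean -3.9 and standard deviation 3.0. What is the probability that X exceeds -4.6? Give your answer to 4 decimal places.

0.8043

Conditional on each component, P(X > -4.6): 1: 0.999944; 2: 1; 3: 0.592249.
By total probability, P(X > -4.6) = 0.24·0.999944 + 0.28·1 + 0.48·0.592249 = 0.804266.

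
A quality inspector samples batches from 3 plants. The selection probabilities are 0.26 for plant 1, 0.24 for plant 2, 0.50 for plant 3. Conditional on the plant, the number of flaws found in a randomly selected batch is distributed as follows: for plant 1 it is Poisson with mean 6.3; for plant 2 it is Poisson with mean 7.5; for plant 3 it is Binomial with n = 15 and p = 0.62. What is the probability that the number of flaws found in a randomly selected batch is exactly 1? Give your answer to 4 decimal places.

0.0040

Conditional on each plant, P(X = 1): 1: 0.0115687; 2: 0.00414813; 3: 1.21746e-05.
By total probability, P(X = 1) = 0.26·0.0115687 + 0.24·0.00414813 + 0.5·1.21746e-05 = 0.00400951.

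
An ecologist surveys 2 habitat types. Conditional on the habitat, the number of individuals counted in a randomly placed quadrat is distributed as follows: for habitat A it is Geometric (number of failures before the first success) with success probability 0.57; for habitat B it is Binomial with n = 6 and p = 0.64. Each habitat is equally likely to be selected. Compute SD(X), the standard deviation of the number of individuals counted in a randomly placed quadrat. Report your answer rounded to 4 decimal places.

1.9321

Per component, A: μ=0.754386, E[X²]=1.89258; B: μ=3.84, E[X²]=16.128.
E[X] = 0.5·0.754386 + 0.5·3.84 = 2.29719.
E[X²] = 0.5·1.89258 + 0.5·16.128 = 9.01029.
Var(X) = E[X²] − (E[X])² = 9.01029 − 5.2771 = 3.7332.
SD(X) = √3.7332 = 1.93215.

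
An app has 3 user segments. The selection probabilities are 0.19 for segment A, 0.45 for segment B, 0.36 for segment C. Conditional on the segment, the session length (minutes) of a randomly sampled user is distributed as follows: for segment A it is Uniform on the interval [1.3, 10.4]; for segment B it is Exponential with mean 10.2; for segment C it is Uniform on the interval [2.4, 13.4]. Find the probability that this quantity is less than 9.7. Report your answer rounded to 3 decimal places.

0.690

Conditional on each segment, P(X < 9.7): A: 0.923077; B: 0.613638; C: 0.663636.
By total probability, P(X < 9.7) = 0.19·0.923077 + 0.45·0.613638 + 0.36·0.663636 = 0.690431.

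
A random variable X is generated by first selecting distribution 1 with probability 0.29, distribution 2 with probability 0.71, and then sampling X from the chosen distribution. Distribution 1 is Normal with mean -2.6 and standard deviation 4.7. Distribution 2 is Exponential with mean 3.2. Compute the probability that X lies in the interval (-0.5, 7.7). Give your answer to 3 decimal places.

Conditional on each component, P(-0.5 < X < 7.7): 1: 0.313298; 2: 0.909847.
By total probability, P(-0.5 < X < 7.7) = 0.29·0.313298 + 0.71·0.909847 = 0.736848.

0.737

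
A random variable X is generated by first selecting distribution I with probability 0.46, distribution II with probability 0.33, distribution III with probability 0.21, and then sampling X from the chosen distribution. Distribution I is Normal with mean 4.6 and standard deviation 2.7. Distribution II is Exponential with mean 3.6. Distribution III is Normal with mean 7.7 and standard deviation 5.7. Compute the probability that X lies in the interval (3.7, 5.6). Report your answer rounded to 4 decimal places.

Conditional on each component, P(3.7 < X < 5.6): I: 0.275005; II: 0.146729; III: 0.114863.
By total probability, P(3.7 < X < 5.6) = 0.46·0.275005 + 0.33·0.146729 + 0.21·0.114863 = 0.199044.

0.1990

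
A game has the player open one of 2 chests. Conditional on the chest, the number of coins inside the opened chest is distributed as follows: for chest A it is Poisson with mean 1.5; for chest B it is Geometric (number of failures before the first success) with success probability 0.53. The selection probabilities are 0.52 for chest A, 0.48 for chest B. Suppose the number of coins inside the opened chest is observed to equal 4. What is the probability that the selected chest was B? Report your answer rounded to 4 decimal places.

Likelihoods P(X=4 | ·): A: 0.0470665; B: 0.0258623.
Posterior ∝ prior × likelihood. Numerator for B: 0.48·0.0258623 = 0.0124139.
Normalizing constant: 0.52·0.0470665 + 0.48·0.0258623 = 0.0368885.
P(B | observation) = 0.0124139 / 0.0368885 = 0.336525.

0.3365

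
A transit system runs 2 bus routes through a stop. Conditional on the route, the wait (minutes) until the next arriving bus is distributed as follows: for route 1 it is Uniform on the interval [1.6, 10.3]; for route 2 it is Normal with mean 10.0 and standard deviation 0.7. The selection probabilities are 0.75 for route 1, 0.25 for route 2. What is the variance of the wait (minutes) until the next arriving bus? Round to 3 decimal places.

7.929

Per component, 1: μ=5.95, E[X²]=41.71; 2: μ=10, E[X²]=100.49.
E[X] = 0.75·5.95 + 0.25·10 = 6.9625.
E[X²] = 0.75·41.71 + 0.25·100.49 = 56.405.
Var(X) = E[X²] − (E[X])² = 56.405 − 48.4764 = 7.92859.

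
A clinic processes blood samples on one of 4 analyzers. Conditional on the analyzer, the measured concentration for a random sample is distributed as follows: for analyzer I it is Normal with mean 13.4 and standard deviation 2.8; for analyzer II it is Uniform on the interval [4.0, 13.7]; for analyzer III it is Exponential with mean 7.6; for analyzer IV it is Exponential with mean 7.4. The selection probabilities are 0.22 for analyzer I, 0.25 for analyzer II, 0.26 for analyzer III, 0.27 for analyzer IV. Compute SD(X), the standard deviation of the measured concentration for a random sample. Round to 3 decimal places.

Per component, I: μ=13.4, E[X²]=187.4; II: μ=8.85, E[X²]=86.1633; III: μ=7.6, E[X²]=115.52; IV: μ=7.4, E[X²]=109.52.
E[X] = 0.22·13.4 + 0.25·8.85 + 0.26·7.6 + 0.27·7.4 = 9.1345.
E[X²] = 0.22·187.4 + 0.25·86.1633 + 0.26·115.52 + 0.27·109.52 = 122.374.
Var(X) = E[X²] − (E[X])² = 122.374 − 83.4391 = 38.9353.
SD(X) = √38.9353 = 6.23982.

6.240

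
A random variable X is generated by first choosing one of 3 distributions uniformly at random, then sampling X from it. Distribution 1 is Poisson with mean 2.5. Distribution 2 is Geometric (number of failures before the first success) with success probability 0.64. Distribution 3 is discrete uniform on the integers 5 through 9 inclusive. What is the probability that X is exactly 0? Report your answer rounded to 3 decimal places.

0.241

Conditional on each component, P(X = 0): 1: 0.082085; 2: 0.64; 3: 0.
By total probability, P(X = 0) = 0.333333·0.082085 + 0.333333·0.64 + 0.333333·0 = 0.240695.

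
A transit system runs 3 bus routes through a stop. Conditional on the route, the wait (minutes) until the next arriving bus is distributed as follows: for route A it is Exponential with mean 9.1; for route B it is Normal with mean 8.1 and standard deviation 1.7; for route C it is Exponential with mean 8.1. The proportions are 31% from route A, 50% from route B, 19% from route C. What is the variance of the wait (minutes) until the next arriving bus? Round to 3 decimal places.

Per component, A: μ=9.1, E[X²]=165.62; B: μ=8.1, E[X²]=68.5; C: μ=8.1, E[X²]=131.22.
E[X] = 0.31·9.1 + 0.5·8.1 + 0.19·8.1 = 8.41.
E[X²] = 0.31·165.62 + 0.5·68.5 + 0.19·131.22 = 110.524.
Var(X) = E[X²] − (E[X])² = 110.524 − 70.7281 = 39.7959.

39.796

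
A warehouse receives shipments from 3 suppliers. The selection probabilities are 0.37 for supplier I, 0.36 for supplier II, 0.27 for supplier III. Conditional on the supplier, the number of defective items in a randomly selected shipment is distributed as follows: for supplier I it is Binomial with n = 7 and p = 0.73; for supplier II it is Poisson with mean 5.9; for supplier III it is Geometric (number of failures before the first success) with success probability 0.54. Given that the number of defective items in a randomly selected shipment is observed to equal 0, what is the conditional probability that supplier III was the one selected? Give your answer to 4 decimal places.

0.9930

Likelihoods P(X=0 | ·): I: 0.000104604; II: 0.00273944; III: 0.54.
Posterior ∝ prior × likelihood. Numerator for III: 0.27·0.54 = 0.1458.
Normalizing constant: 0.37·0.000104604 + 0.36·0.00273944 + 0.27·0.54 = 0.146825.
P(III | observation) = 0.1458 / 0.146825 = 0.99302.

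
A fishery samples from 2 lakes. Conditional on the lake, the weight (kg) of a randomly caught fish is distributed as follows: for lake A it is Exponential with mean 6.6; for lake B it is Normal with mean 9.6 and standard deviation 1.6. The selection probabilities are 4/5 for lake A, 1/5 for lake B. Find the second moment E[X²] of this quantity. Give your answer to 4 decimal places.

88.6400

For each component E[X²] = Var + (mean)², giving A: 87.12; B: 94.72.
Overall E[X²] = 0.8·87.12 + 0.2·94.72 = 88.64.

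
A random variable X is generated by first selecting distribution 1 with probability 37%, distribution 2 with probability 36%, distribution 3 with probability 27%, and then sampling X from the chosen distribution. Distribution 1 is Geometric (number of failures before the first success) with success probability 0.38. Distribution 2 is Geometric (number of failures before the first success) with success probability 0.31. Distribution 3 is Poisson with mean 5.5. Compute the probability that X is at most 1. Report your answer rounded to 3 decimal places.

Conditional on each component, P(X ≤ 1): 1: 0.6156; 2: 0.5239; 3: 0.026564.
By total probability, P(X ≤ 1) = 0.37·0.6156 + 0.36·0.5239 + 0.27·0.026564 = 0.423548.

0.424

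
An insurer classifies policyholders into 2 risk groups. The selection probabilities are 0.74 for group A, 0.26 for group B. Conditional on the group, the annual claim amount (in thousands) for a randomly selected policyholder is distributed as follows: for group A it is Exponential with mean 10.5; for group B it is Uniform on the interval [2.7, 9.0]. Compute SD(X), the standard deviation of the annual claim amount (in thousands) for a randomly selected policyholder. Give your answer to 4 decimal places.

9.3062

Per component, A: μ=10.5, E[X²]=220.5; B: μ=5.85, E[X²]=37.53.
E[X] = 0.74·10.5 + 0.26·5.85 = 9.291.
E[X²] = 0.74·220.5 + 0.26·37.53 = 172.928.
Var(X) = E[X²] − (E[X])² = 172.928 − 86.3227 = 86.6051.
SD(X) = √86.6051 = 9.30619.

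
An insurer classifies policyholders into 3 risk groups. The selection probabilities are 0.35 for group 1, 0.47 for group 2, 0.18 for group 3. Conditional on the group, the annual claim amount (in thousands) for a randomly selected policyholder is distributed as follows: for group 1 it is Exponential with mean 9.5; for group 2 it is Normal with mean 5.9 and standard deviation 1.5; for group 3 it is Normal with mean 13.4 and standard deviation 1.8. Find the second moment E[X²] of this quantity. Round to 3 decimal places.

For each component E[X²] = Var + (mean)², giving 1: 180.5; 2: 37.06; 3: 182.8.
Overall E[X²] = 0.35·180.5 + 0.47·37.06 + 0.18·182.8 = 113.497.

113.497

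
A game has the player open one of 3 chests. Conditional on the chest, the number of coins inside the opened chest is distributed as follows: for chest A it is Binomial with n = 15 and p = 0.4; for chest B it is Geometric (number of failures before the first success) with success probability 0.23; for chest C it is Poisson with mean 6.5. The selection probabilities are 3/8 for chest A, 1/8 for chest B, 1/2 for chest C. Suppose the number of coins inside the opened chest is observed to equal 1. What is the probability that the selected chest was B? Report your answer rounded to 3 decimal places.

0.769

Likelihoods P(X=1 | ·): A: 0.00470185; B: 0.1771; C: 0.00977235.
Posterior ∝ prior × likelihood. Numerator for B: 0.125·0.1771 = 0.0221375.
Normalizing constant: 0.375·0.00470185 + 0.125·0.1771 + 0.5·0.00977235 = 0.0287869.
P(B | observation) = 0.0221375 / 0.0287869 = 0.769014.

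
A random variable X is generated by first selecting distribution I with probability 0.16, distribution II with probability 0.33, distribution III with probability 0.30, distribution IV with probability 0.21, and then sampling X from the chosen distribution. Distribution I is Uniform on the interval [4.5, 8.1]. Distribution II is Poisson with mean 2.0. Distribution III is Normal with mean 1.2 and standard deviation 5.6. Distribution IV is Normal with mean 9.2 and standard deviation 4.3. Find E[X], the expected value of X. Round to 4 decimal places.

3.9600

Component means — I: 6.3; II: 2; III: 1.2; IV: 9.2.
E[X] = 0.16·6.3 + 0.33·2 + 0.3·1.2 + 0.21·9.2 = 3.96.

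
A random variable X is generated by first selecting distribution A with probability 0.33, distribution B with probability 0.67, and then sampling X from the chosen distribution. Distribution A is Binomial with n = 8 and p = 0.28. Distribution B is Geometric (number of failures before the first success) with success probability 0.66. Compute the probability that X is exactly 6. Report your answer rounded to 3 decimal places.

0.003

Conditional on each component, P(X = 6): A: 0.00699473; B: 0.00101957.
By total probability, P(X = 6) = 0.33·0.00699473 + 0.67·0.00101957 = 0.00299137.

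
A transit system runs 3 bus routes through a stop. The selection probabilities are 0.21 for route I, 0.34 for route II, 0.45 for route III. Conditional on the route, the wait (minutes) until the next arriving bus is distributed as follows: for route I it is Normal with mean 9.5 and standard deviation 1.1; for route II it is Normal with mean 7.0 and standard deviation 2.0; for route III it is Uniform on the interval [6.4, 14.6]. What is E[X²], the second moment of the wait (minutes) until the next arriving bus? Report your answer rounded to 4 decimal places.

For each component E[X²] = Var + (mean)², giving I: 91.46; II: 53; III: 115.853.
Overall E[X²] = 0.21·91.46 + 0.34·53 + 0.45·115.853 = 89.3606.

89.3606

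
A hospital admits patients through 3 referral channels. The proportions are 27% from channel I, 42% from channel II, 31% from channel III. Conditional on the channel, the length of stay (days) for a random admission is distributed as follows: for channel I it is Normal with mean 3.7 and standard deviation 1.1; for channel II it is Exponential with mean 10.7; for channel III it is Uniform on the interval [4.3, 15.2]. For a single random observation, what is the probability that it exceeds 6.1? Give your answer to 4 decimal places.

0.5002

Conditional on each channel, P(X > 6.1): I: 0.0145615; II: 0.565473; III: 0.834862.
By total probability, P(X > 6.1) = 0.27·0.0145615 + 0.42·0.565473 + 0.31·0.834862 = 0.500237.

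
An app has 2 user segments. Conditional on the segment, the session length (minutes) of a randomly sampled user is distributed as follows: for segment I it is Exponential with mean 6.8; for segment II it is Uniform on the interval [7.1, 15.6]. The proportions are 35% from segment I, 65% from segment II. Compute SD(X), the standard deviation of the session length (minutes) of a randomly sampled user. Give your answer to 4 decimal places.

4.9807

Per component, I: μ=6.8, E[X²]=92.48; II: μ=11.35, E[X²]=134.843.
E[X] = 0.35·6.8 + 0.65·11.35 = 9.7575.
E[X²] = 0.35·92.48 + 0.65·134.843 = 120.016.
Var(X) = E[X²] − (E[X])² = 120.016 − 95.2088 = 24.8074.
SD(X) = √24.8074 = 4.9807.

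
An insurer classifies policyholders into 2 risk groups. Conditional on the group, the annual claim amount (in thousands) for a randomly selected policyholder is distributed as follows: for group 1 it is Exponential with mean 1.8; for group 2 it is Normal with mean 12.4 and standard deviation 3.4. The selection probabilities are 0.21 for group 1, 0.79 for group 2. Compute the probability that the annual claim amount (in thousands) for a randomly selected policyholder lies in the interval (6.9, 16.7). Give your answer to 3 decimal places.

0.671

Conditional on each group, P(6.9 < X < 16.7): 1: 0.0215439; 2: 0.844142.
By total probability, P(6.9 < X < 16.7) = 0.21·0.0215439 + 0.79·0.844142 = 0.671397.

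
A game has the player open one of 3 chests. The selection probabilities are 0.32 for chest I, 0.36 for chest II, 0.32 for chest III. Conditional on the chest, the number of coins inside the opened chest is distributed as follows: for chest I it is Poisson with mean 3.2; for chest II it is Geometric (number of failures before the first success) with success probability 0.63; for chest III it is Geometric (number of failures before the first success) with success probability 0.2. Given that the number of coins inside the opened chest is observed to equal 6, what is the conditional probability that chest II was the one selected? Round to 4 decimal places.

0.0158

Likelihoods P(X=6 | ·): I: 0.060789; II: 0.00161641; III: 0.0524288.
Posterior ∝ prior × likelihood. Numerator for II: 0.36·0.00161641 = 0.000581907.
Normalizing constant: 0.32·0.060789 + 0.36·0.00161641 + 0.32·0.0524288 = 0.0368116.
P(II | observation) = 0.000581907 / 0.0368116 = 0.0158077.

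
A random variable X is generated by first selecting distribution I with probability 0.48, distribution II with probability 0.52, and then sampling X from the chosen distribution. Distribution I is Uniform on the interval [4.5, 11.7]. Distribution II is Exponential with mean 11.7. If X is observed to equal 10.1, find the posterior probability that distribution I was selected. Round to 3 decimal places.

Likelihoods f(10.1 | ·): I: 0.138889; II: 0.0360504.
Posterior ∝ prior × likelihood. Numerator for I: 0.48·0.138889 = 0.0666667.
Normalizing constant: 0.48·0.138889 + 0.52·0.0360504 = 0.0854129.
P(I | observation) = 0.0666667 / 0.0854129 = 0.780522.

0.781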